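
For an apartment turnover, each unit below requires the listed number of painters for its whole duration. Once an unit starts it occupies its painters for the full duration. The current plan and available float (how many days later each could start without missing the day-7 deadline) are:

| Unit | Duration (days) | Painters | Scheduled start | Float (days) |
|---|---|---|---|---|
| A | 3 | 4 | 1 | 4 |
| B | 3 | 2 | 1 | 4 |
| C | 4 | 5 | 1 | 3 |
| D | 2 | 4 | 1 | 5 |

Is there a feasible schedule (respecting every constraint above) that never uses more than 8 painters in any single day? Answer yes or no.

Schedule A@1, B@3, C@4, D@1: d1:8  d2:8  d3:6  d4:7  d5:7  d6:5  d7:5 — peak 8 ≤ 8.

yes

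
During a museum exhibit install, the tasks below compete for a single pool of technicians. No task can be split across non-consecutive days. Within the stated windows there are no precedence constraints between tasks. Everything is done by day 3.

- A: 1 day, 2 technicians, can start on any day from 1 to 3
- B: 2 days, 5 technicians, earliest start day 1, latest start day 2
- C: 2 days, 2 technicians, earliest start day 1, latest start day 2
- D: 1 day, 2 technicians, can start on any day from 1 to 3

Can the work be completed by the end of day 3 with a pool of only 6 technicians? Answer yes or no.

no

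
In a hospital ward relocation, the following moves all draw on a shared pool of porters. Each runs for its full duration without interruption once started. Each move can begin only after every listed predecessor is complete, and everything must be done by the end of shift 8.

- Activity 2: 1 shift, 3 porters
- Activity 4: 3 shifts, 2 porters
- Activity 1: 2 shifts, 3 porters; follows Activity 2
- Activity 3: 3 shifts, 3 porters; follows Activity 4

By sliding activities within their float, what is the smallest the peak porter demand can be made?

Schedule Activity 2@1, Activity 4@1, Activity 1@2, Activity 3@4: s1:5  s2:5  s3:5  s4:3  s5:3  s6:3  s7:0  s8:0 — peak 5.

5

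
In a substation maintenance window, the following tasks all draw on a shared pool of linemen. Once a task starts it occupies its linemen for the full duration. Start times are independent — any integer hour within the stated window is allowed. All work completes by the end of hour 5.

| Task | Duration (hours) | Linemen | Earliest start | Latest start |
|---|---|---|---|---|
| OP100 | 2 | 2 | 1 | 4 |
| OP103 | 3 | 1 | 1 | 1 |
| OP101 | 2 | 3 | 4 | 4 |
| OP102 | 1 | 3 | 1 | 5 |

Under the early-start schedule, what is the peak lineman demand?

Early-start schedule: OP100@1, OP103@1, OP101@4, OP102@1.
Load per hour: hour 1: 6, hour 2: 3, hour 3: 1, hour 4: 3, hour 5: 3.
Peak is 6.

6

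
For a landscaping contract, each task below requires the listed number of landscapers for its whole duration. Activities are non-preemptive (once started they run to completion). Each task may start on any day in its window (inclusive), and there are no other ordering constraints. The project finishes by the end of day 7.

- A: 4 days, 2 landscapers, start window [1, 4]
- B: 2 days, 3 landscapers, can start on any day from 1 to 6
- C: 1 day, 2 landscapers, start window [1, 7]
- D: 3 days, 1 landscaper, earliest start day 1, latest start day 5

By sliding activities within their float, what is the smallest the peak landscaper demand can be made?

Early-start (A@1, B@1, C@1, D@1) gives peak 8: d1:8  d2:6  d3:3  d4:2  d5:0  d6:0  d7:0.
Shift B→5, C→7.
Schedule A@1, B@5, C@7, D@1: d1:3  d2:3  d3:3  d4:2  d5:3  d6:3  d7:2 — peak 3.
Total landscaper-days = 19 over 7 days ⇒ peak ≥ ⌈19/7⌉ = 3, so 3 is optimal.

3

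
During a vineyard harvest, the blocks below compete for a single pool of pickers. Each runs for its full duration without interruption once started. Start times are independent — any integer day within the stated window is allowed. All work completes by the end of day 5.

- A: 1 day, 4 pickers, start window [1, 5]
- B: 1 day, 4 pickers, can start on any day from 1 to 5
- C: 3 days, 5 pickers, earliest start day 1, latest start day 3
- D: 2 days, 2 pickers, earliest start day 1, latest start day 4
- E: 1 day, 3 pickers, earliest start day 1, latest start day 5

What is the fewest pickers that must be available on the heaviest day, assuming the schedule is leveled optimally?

Early-start (A@1, B@1, C@1, D@1, E@1) gives peak 18: d1:18  d2:7  d3:5  d4:0  d5:0.
Shift B→2, C→3, D→2.
Schedule A@1, B@2, C@3, D@2, E@1: d1:7  d2:6  d3:7  d4:5  d5:5 — peak 7.

7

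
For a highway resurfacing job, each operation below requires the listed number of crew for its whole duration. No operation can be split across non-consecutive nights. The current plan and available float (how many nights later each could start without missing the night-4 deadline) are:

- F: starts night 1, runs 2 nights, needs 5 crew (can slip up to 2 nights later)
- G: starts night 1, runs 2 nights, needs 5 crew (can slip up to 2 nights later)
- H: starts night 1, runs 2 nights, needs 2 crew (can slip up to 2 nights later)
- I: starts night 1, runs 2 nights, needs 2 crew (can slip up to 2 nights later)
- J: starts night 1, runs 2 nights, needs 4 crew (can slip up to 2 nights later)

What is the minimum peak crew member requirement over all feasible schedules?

9

Early-start (F@1, G@1, H@1, I@1, J@1) gives peak 18: n1:18  n2:18  n3:0  n4:0.
Shift G→3, J→3.
Schedule F@1, G@3, H@1, I@1, J@3: n1:9  n2:9  n3:9  n4:9 — peak 9.
Total crew member-nights = 36 over 4 nights ⇒ peak ≥ ⌈36/4⌉ = 9, so 9 is optimal.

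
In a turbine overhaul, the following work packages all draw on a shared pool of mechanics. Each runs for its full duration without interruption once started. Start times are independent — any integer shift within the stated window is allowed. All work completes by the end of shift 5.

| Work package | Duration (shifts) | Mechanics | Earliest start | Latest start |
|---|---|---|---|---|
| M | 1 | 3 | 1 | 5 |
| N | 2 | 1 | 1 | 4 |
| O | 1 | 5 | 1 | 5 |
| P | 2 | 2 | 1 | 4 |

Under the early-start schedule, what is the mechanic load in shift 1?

At early start, shift 1 has: M, N, O, P.
Demand: 3 + 1 + 5 + 2 = 11.

11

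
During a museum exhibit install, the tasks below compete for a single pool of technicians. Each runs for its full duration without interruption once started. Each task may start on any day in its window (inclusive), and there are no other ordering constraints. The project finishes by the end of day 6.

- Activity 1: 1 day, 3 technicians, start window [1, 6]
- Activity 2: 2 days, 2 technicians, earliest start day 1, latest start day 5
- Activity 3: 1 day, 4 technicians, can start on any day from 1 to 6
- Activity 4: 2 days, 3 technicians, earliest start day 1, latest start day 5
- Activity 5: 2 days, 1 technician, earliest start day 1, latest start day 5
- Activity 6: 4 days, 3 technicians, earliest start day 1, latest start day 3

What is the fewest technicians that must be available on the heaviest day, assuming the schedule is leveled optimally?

Early-start (Activity 1@1, Activity 2@1, Activity 3@1, Activity 4@1, Activity 5@1, Activity 6@1) gives peak 16: d1:16  d2:9  d3:3  d4:3  d5:0  d6:0.
Shift Activity 3→2, Activity 4→3, Activity 5→5, Activity 6→3.
Schedule Activity 1@1, Activity 2@1, Activity 3@2, Activity 4@3, Activity 5@5, Activity 6@3: d1:5  d2:6  d3:6  d4:6  d5:4  d6:4 — peak 6.
Total technician-days = 31 over 6 days ⇒ peak ≥ ⌈31/6⌉ = 6, so 6 is optimal.

6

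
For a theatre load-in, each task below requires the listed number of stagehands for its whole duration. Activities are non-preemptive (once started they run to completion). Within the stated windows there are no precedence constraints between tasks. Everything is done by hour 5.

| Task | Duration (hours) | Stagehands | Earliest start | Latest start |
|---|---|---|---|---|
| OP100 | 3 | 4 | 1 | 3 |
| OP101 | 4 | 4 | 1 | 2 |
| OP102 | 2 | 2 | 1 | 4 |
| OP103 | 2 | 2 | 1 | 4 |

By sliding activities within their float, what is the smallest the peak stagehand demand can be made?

Early-start (OP100@1, OP101@1, OP102@1, OP103@1) gives peak 12: h1:12  h2:12  h3:8  h4:4  h5:0.
Shift OP102→4, OP103→4.
Schedule OP100@1, OP101@1, OP102@4, OP103@4: h1:8  h2:8  h3:8  h4:8  h5:4 — peak 8.
Total stagehand-hours = 36 over 5 hours ⇒ peak ≥ ⌈36/5⌉ = 8, so 8 is optimal.

8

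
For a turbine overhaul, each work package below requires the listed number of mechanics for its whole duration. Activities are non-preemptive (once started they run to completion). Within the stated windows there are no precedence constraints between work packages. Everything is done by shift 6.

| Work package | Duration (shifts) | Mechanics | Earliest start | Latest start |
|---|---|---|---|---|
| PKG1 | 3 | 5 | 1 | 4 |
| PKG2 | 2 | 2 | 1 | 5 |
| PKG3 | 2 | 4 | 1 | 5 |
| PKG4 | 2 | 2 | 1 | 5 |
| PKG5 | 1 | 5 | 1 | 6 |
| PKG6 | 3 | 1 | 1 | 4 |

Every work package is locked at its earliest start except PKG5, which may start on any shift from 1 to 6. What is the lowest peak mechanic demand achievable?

PKG5@1: s1:19  s2:14  s3:6  s4:0  s5:0  s6:0 → peak 19
PKG5@2: s1:14  s2:19  s3:6  s4:0  s5:0  s6:0 → peak 19
PKG5@3: s1:14  s2:14  s3:11  s4:0  s5:0  s6:0 → peak 14
PKG5@4: s1:14  s2:14  s3:6  s4:5  s5:0  s6:0 → peak 14
PKG5@5: s1:14  s2:14  s3:6  s4:0  s5:5  s6:0 → peak 14
PKG5@6: s1:14  s2:14  s3:6  s4:0  s5:0  s6:5 → peak 14
Best is PKG5@3, peak 14.

14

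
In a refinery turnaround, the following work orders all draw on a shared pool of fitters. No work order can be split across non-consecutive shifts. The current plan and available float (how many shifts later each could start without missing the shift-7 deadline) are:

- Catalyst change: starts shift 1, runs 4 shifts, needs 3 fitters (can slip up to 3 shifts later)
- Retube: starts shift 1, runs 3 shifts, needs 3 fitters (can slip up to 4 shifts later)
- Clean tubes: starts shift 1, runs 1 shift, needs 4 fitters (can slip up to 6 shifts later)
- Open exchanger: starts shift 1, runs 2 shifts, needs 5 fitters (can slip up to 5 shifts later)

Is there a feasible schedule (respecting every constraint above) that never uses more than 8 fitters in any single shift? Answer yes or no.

yes

Schedule Catalyst change@1, Retube@1, Clean tubes@5, Open exchanger@6: s1:6  s2:6  s3:6  s4:3  s5:4  s6:5  s7:5 — peak 6 ≤ 8.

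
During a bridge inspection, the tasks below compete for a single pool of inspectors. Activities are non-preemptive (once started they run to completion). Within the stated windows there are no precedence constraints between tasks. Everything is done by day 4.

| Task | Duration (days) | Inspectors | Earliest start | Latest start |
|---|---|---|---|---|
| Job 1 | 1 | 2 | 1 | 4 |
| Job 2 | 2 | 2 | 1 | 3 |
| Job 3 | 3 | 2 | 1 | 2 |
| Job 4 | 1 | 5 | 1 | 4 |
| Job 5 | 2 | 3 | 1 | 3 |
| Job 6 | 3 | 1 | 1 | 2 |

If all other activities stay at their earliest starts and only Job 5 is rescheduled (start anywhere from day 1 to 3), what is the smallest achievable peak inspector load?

Job 5@1: d1:15  d2:8  d3:3  d4:0 → peak 15
Job 5@2: d1:12  d2:8  d3:6  d4:0 → peak 12
Job 5@3: d1:12  d2:5  d3:6  d4:3 → peak 12
Best is Job 5@2, peak 12.

12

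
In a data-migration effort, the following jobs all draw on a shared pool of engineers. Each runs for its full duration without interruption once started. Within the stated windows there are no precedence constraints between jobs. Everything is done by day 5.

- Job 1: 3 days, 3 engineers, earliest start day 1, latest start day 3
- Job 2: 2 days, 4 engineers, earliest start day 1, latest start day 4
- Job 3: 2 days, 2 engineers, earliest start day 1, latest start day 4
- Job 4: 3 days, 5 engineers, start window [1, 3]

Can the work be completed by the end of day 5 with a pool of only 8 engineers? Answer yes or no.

Schedule Job 1@1, Job 2@1, Job 3@4, Job 4@3: d1:7  d2:7  d3:8  d4:7  d5:7 — peak 8 ≤ 8.

yes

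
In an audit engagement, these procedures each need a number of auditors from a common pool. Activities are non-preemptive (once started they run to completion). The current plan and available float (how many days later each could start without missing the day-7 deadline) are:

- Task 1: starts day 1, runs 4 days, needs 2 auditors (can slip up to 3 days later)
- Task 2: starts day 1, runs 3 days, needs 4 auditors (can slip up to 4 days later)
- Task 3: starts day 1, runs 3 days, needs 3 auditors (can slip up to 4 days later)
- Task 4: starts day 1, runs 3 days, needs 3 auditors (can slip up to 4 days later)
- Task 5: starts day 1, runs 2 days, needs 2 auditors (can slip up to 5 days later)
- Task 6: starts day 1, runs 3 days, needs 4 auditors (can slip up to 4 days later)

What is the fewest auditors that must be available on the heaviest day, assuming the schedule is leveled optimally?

Early-start (Task 1@1, Task 2@1, Task 3@1, Task 4@1, Task 5@1, Task 6@1) gives peak 18: d1:18  d2:18  d3:16  d4:2  d5:0  d6:0  d7:0.
Shift Task 4→4, Task 5→4, Task 6→5.
Schedule Task 1@1, Task 2@1, Task 3@1, Task 4@4, Task 5@4, Task 6@5: d1:9  d2:9  d3:9  d4:7  d5:9  d6:7  d7:4 — peak 9.

9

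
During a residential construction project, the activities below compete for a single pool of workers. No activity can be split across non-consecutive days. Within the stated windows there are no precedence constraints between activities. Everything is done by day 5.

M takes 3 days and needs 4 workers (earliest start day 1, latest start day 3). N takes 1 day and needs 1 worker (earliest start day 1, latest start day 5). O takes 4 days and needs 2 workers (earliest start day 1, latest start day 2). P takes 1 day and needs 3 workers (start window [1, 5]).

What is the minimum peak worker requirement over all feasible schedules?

6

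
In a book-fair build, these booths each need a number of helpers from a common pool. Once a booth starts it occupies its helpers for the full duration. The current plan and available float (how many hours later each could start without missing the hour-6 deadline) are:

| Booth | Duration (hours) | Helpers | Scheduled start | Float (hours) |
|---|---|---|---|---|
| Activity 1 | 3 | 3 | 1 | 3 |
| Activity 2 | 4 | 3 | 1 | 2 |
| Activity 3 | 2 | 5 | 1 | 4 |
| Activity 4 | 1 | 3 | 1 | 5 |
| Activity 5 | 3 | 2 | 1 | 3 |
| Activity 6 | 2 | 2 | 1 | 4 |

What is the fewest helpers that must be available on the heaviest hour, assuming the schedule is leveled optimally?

8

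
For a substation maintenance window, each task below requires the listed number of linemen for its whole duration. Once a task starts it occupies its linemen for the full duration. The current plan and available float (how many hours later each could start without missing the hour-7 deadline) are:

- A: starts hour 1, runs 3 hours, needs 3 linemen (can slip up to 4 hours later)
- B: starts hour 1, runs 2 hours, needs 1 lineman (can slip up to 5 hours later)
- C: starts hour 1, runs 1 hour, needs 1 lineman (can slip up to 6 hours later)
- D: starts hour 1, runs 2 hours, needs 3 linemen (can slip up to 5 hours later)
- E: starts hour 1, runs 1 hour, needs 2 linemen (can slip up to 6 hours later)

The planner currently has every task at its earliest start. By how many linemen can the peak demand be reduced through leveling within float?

Early-start peak: h1:10  h2:7  h3:3  h4:0  h5:0  h6:0  h7:0 ⇒ 10.
Leveled (A@1, B@4, C@4, D@6, E@5): h1:3  h2:3  h3:3  h4:2  h5:3  h6:3  h7:3 ⇒ 3.
Reduction 10 − 3 = 7.

7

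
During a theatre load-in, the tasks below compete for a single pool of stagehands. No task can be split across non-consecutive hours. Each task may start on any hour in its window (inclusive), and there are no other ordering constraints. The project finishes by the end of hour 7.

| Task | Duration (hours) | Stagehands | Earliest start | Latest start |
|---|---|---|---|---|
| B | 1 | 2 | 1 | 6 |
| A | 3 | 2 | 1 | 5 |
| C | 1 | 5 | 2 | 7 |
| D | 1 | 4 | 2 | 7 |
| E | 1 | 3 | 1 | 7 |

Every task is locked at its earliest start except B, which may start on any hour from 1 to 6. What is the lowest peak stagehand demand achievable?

B@1: h1:7  h2:11  h3:2  h4:0  h5:0  h6:0  h7:0 → peak 11
B@2: h1:5  h2:13  h3:2  h4:0  h5:0  h6:0  h7:0 → peak 13
B@3: h1:5  h2:11  h3:4  h4:0  h5:0  h6:0  h7:0 → peak 11
B@4: h1:5  h2:11  h3:2  h4:2  h5:0  h6:0  h7:0 → peak 11
B@5: h1:5  h2:11  h3:2  h4:0  h5:2  h6:0  h7:0 → peak 11
B@6: h1:5  h2:11  h3:2  h4:0  h5:0  h6:2  h7:0 → peak 11
Best is B@1, peak 11.

11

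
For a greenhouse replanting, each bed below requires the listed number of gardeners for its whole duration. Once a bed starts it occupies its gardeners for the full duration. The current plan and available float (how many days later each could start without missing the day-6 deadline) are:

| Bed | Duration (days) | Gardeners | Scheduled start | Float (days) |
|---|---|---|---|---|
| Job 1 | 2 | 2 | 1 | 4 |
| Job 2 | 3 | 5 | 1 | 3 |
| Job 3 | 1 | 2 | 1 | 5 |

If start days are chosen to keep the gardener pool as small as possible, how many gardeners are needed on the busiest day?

5

Early-start (Job 1@1, Job 2@1, Job 3@1) gives peak 9: d1:9  d2:7  d3:5  d4:0  d5:0  d6:0.
Shift Job 2→3.
Schedule Job 1@1, Job 2@3, Job 3@1: d1:4  d2:2  d3:5  d4:5  d5:5  d6:0 — peak 5.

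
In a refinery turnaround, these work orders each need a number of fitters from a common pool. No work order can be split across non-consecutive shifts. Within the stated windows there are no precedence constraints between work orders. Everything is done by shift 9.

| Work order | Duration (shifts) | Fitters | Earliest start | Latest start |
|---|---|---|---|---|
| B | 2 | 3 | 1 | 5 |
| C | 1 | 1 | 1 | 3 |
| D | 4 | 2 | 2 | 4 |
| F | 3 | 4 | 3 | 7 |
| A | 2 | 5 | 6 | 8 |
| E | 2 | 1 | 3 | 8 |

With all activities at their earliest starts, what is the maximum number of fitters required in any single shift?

Early-start schedule: B@1, C@1, D@2, F@3, A@6, E@3.
Load per shift: shift 1: 4, shift 2: 5, shift 3: 7, shift 4: 7, shift 5: 6, shift 6: 5, shift 7: 5, shift 8: 0, shift 9: 0.
Peak is 7.

7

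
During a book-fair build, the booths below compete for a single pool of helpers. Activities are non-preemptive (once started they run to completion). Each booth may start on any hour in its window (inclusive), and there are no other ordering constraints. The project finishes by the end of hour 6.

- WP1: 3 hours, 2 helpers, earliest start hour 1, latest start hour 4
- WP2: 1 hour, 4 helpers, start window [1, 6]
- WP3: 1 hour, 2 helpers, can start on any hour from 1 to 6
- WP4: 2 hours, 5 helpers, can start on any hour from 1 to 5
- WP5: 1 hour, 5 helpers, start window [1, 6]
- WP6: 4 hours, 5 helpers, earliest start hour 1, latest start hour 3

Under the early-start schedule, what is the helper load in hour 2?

12

At early start, hour 2 has: WP1, WP4, WP6.
Demand: 2 + 5 + 5 = 12.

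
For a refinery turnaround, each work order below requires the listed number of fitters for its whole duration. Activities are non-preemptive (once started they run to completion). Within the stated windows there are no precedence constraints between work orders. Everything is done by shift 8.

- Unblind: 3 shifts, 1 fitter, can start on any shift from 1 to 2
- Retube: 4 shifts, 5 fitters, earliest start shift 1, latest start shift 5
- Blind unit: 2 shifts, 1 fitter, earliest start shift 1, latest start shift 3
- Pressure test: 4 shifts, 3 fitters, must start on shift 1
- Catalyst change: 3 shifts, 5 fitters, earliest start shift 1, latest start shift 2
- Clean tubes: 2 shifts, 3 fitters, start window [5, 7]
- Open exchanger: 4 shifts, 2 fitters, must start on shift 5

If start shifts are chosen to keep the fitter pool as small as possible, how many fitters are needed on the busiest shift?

10

Early-start (Unblind@1, Retube@1, Blind unit@1, Pressure test@1, Catalyst change@1, Clean tubes@5, Open exchanger@5) gives peak 15: s1:15  s2:15  s3:14  s4:8  s5:5  s6:5  s7:2  s8:2.
Shift Retube→4.
Schedule Unblind@1, Retube@4, Blind unit@1, Pressure test@1, Catalyst change@1, Clean tubes@5, Open exchanger@5: s1:10  s2:10  s3:9  s4:8  s5:10  s6:10  s7:7  s8:2 — peak 10.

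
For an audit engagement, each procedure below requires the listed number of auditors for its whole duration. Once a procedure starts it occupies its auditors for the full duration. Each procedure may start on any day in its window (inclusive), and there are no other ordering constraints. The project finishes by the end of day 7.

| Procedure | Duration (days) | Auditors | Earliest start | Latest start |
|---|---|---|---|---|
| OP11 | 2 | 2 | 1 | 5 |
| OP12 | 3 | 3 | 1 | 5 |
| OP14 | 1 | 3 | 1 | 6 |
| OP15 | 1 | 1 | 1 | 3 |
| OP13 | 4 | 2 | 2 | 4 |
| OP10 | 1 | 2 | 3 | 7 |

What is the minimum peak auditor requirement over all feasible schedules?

Early-start (OP11@1, OP12@1, OP14@1, OP15@1, OP13@2, OP10@3) gives peak 9: d1:9  d2:7  d3:7  d4:2  d5:2  d6:0  d7:0.
Shift OP14→4, OP15→3, OP13→4, OP10→5.
Schedule OP11@1, OP12@1, OP14@4, OP15@3, OP13@4, OP10@5: d1:5  d2:5  d3:4  d4:5  d5:4  d6:2  d7:2 — peak 5.

5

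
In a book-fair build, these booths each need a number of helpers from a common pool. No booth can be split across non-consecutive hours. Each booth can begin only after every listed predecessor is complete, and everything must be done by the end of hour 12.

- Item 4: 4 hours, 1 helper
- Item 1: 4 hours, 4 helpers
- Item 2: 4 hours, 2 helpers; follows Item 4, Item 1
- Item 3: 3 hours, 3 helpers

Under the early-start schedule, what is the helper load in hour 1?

8

At early start, hour 1 has: Item 4, Item 1, Item 3.
Demand: 1 + 4 + 3 = 8.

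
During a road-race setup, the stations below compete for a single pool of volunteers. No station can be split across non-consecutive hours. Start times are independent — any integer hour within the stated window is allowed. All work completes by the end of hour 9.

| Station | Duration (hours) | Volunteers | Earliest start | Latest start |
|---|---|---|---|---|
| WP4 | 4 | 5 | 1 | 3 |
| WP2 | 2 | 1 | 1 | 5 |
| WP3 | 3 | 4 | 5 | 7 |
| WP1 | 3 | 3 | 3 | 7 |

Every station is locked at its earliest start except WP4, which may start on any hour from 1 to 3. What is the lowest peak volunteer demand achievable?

8

WP4@1: h1:6  h2:6  h3:8  h4:8  h5:7  h6:4  h7:4  h8:0  h9:0 → peak 8
WP4@2: h1:1  h2:6  h3:8  h4:8  h5:12  h6:4  h7:4  h8:0  h9:0 → peak 12
WP4@3: h1:1  h2:1  h3:8  h4:8  h5:12  h6:9  h7:4  h8:0  h9:0 → peak 12
Best is WP4@1, peak 8.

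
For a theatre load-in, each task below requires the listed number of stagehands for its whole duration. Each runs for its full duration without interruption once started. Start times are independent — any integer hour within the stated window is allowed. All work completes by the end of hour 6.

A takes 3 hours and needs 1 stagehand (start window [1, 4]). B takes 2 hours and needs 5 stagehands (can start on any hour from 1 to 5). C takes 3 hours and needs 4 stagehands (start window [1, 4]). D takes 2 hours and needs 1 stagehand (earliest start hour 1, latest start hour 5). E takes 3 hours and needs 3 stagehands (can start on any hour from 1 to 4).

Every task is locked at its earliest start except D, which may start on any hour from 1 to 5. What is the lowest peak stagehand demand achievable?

D@1: h1:14  h2:14  h3:8  h4:0  h5:0  h6:0 → peak 14
D@2: h1:13  h2:14  h3:9  h4:0  h5:0  h6:0 → peak 14
D@3: h1:13  h2:13  h3:9  h4:1  h5:0  h6:0 → peak 13
D@4: h1:13  h2:13  h3:8  h4:1  h5:1  h6:0 → peak 13
D@5: h1:13  h2:13  h3:8  h4:0  h5:1  h6:1 → peak 13
Best is D@3, peak 13.

13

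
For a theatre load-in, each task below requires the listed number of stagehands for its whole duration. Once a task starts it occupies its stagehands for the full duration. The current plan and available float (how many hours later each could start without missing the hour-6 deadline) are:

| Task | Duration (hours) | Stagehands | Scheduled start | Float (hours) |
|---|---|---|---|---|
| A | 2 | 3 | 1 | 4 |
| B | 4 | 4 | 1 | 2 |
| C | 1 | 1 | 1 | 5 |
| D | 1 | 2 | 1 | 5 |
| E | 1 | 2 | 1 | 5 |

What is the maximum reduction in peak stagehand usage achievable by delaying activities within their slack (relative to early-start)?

7

Early-start peak: h1:12  h2:7  h3:4  h4:4  h5:0  h6:0 ⇒ 12.
Leveled (A@1, B@3, C@3, D@1, E@2): h1:5  h2:5  h3:5  h4:4  h5:4  h6:4 ⇒ 5.
Reduction 12 − 5 = 7.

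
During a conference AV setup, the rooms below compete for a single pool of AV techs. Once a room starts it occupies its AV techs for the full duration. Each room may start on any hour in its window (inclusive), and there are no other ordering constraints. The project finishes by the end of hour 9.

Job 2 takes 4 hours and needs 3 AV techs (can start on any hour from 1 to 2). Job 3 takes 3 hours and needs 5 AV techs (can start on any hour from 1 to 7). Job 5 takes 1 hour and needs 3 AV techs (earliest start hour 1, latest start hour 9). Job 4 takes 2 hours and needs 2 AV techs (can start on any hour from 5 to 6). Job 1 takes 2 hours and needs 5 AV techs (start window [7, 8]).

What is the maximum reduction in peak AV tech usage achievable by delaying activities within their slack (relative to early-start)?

4

Early-start peak: h1:11  h2:8  h3:8  h4:3  h5:2  h6:2  h7:5  h8:5  h9:0 ⇒ 11.
Leveled (Job 2@1, Job 3@5, Job 5@1, Job 4@5, Job 1@8): h1:6  h2:3  h3:3  h4:3  h5:7  h6:7  h7:5  h8:5  h9:5 ⇒ 7.
Reduction 11 − 7 = 4.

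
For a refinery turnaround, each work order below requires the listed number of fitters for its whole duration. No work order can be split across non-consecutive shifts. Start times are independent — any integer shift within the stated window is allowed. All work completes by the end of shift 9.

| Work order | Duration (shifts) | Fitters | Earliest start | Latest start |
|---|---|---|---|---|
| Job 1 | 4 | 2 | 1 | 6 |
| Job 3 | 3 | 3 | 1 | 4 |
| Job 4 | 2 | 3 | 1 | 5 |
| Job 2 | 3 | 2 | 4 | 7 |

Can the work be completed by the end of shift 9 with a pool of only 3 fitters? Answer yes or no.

Total fitter-shifts = 29; over 9 shifts the average is 29/9 > 3, so some shift must exceed 3.

no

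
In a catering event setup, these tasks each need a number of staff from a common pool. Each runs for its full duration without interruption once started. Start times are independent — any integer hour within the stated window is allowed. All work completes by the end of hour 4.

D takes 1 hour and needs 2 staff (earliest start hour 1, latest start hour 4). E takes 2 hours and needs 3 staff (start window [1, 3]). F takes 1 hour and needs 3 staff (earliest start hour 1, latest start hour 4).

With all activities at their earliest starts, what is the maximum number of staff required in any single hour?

Early-start schedule: D@1, E@1, F@1.
Load per hour: hour 1: 8, hour 2: 3, hour 3: 0, hour 4: 0.
Peak is 8.

8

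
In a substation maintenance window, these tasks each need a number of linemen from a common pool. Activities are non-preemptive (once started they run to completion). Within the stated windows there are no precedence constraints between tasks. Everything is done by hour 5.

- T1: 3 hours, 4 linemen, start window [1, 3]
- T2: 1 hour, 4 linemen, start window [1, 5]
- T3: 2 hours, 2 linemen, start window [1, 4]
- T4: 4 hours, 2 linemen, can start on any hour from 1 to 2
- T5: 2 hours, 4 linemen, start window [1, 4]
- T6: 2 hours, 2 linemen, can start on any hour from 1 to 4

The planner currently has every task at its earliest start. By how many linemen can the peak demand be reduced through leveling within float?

Early-start peak: h1:18  h2:14  h3:6  h4:2  h5:0 ⇒ 18.
Leveled (T1@1, T2@1, T3@2, T4@2, T5@4, T6@4): h1:8  h2:8  h3:8  h4:8  h5:8 ⇒ 8.
Reduction 18 − 8 = 10.

10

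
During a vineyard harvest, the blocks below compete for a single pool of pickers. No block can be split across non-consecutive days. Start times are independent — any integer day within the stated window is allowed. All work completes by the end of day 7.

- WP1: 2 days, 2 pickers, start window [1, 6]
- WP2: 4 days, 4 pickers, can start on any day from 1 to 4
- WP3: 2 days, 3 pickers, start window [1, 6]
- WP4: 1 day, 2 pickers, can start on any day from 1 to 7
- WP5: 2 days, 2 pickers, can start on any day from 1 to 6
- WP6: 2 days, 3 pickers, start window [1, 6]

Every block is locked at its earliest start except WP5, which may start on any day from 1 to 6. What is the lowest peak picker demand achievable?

14

WP5@1: d1:16  d2:14  d3:4  d4:4  d5:0  d6:0  d7:0 → peak 16
WP5@2: d1:14  d2:14  d3:6  d4:4  d5:0  d6:0  d7:0 → peak 14
WP5@3: d1:14  d2:12  d3:6  d4:6  d5:0  d6:0  d7:0 → peak 14
WP5@4: d1:14  d2:12  d3:4  d4:6  d5:2  d6:0  d7:0 → peak 14
WP5@5: d1:14  d2:12  d3:4  d4:4  d5:2  d6:2  d7:0 → peak 14
WP5@6: d1:14  d2:12  d3:4  d4:4  d5:0  d6:2  d7:2 → peak 14
Best is WP5@2, peak 14.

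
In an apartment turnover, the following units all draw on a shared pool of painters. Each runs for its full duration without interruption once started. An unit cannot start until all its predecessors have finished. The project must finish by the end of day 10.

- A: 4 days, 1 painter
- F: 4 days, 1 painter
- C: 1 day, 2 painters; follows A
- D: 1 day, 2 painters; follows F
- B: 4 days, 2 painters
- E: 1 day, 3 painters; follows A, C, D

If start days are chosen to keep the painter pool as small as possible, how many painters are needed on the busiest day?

Early-start (A@1, F@1, C@5, D@5, B@1, E@6) gives peak 4: d1:4  d2:4  d3:4  d4:4  d5:4  d6:3  d7:0  d8:0  d9:0  d10:0.
Shift F→5, D→9, E→10.
Schedule A@1, F@5, C@5, D@9, B@1, E@10: d1:3  d2:3  d3:3  d4:3  d5:3  d6:1  d7:1  d8:1  d9:2  d10:3 — peak 3.
Total painter-days = 23 over 10 days ⇒ peak ≥ ⌈23/10⌉ = 3, so 3 is optimal.

3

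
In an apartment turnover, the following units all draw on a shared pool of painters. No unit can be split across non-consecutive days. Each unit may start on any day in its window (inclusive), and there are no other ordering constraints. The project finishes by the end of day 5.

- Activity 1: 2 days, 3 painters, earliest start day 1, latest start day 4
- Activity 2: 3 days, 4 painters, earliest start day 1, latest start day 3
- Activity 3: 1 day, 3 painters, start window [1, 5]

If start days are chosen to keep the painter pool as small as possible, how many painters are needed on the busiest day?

6

Early-start (Activity 1@1, Activity 2@1, Activity 3@1) gives peak 10: d1:10  d2:7  d3:4  d4:0  d5:0.
Shift Activity 2→3.
Schedule Activity 1@1, Activity 2@3, Activity 3@1: d1:6  d2:3  d3:4  d4:4  d5:4 — peak 6.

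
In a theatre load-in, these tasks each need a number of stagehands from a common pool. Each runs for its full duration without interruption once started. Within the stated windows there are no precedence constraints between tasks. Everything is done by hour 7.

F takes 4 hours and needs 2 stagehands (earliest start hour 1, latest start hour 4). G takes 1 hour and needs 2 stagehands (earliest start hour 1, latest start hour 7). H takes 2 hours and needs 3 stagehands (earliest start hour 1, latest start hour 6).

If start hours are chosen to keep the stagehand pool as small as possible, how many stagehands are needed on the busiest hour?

Early-start (F@1, G@1, H@1) gives peak 7: h1:7  h2:5  h3:2  h4:2  h5:0  h6:0  h7:0.
Shift G→5, H→6.
Schedule F@1, G@5, H@6: h1:2  h2:2  h3:2  h4:2  h5:2  h6:3  h7:3 — peak 3.
Total stagehand-hours = 16 over 7 hours ⇒ peak ≥ ⌈16/7⌉ = 3, so 3 is optimal.

3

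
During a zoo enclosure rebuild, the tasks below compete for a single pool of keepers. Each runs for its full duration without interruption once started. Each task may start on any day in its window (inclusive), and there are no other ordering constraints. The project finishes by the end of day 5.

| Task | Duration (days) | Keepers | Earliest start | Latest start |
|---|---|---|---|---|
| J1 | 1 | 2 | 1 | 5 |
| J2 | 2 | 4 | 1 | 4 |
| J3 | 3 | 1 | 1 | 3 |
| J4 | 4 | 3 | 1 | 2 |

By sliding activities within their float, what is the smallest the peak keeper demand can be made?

7

Early-start (J1@1, J2@1, J3@1, J4@1) gives peak 10: d1:10  d2:8  d3:4  d4:3  d5:0.
Shift J3→3, J4→2.
Schedule J1@1, J2@1, J3@3, J4@2: d1:6  d2:7  d3:4  d4:4  d5:4 — peak 7.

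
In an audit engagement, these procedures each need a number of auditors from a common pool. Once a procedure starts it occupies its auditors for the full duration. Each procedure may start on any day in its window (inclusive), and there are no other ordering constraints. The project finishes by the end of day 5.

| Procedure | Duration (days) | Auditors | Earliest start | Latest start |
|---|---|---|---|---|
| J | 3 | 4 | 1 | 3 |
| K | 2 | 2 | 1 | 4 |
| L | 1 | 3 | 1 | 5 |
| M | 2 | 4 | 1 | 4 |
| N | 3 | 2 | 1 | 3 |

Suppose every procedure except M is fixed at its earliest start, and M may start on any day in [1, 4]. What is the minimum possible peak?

11

M@1: d1:15  d2:12  d3:6  d4:0  d5:0 → peak 15
M@2: d1:11  d2:12  d3:10  d4:0  d5:0 → peak 12
M@3: d1:11  d2:8  d3:10  d4:4  d5:0 → peak 11
M@4: d1:11  d2:8  d3:6  d4:4  d5:4 → peak 11
Best is M@3, peak 11.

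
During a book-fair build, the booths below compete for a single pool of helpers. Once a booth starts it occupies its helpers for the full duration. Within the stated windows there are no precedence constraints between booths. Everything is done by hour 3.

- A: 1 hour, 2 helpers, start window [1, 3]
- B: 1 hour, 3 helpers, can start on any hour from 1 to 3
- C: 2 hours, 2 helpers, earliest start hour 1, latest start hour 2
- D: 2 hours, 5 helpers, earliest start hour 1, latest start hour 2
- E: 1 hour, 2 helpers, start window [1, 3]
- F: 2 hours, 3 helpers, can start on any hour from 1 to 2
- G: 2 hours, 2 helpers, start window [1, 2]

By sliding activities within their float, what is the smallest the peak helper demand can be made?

Early-start (A@1, B@1, C@1, D@1, E@1, F@1, G@1) gives peak 19: h1:19  h2:12  h3:0.
Shift E→3, F→2, G→2.
Schedule A@1, B@1, C@1, D@1, E@3, F@2, G@2: h1:12  h2:12  h3:7 — peak 12.

12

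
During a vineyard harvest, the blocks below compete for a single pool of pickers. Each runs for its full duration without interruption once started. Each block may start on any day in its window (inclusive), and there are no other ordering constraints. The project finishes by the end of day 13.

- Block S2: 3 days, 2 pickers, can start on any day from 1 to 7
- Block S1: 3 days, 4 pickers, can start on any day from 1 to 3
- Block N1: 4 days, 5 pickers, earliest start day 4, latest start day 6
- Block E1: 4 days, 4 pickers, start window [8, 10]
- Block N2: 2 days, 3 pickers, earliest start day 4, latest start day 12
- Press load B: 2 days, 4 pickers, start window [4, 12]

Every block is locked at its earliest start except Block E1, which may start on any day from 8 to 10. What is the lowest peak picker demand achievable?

Block E1@8: d1:6  d2:6  d3:6  d4:12  d5:12  d6:5  d7:5  d8:4  d9:4  d10:4  d11:4  d12:0  d13:0 → peak 12
Block E1@9: d1:6  d2:6  d3:6  d4:12  d5:12  d6:5  d7:5  d8:0  d9:4  d10:4  d11:4  d12:4  d13:0 → peak 12
Block E1@10: d1:6  d2:6  d3:6  d4:12  d5:12  d6:5  d7:5  d8:0  d9:0  d10:4  d11:4  d12:4  d13:4 → peak 12
Best is Block E1@8, peak 12.

12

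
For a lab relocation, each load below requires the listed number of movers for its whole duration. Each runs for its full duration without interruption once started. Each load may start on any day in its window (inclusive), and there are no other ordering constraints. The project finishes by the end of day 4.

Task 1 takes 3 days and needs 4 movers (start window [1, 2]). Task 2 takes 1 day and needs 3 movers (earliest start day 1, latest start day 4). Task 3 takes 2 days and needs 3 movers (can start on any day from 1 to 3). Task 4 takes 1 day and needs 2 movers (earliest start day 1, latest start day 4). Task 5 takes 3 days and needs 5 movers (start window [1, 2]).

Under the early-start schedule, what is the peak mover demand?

Early-start schedule: Task 1@1, Task 2@1, Task 3@1, Task 4@1, Task 5@1.
Load per day: day 1: 17, day 2: 12, day 3: 9, day 4: 0.
Peak is 17.

17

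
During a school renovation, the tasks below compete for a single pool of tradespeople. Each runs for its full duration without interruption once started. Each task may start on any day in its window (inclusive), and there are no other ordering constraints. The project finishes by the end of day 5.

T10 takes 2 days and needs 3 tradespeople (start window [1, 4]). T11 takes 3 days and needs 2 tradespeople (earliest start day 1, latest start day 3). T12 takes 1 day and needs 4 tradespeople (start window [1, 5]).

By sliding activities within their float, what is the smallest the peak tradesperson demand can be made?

Early-start (T10@1, T11@1, T12@1) gives peak 9: d1:9  d2:5  d3:2  d4:0  d5:0.
Shift T12→4.
Schedule T10@1, T11@1, T12@4: d1:5  d2:5  d3:2  d4:4  d5:0 — peak 5.

5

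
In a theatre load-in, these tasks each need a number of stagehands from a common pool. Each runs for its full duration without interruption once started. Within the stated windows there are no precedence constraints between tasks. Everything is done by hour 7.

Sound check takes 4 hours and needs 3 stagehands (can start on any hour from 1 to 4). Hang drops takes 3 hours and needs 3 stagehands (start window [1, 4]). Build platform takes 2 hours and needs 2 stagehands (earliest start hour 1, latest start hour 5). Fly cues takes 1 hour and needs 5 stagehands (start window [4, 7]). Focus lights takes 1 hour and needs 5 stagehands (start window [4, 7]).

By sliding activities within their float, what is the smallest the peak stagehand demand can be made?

6

Early-start (Sound check@1, Hang drops@1, Build platform@1, Fly cues@4, Focus lights@4) gives peak 13: h1:8  h2:8  h3:6  h4:13  h5:0  h6:0  h7:0.
Shift Build platform→4, Fly cues→6, Focus lights→7.
Schedule Sound check@1, Hang drops@1, Build platform@4, Fly cues@6, Focus lights@7: h1:6  h2:6  h3:6  h4:5  h5:2  h6:5  h7:5 — peak 6.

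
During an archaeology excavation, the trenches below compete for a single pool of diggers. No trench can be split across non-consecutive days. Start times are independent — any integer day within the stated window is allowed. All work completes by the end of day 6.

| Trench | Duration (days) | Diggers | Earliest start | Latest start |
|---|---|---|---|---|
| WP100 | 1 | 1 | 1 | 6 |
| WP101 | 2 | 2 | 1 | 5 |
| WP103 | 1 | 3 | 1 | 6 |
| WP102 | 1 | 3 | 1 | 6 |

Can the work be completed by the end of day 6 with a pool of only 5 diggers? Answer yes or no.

yes

Schedule WP100@1, WP101@1, WP103@3, WP102@4: d1:3  d2:2  d3:3  d4:3  d5:0  d6:0 — peak 3 ≤ 5.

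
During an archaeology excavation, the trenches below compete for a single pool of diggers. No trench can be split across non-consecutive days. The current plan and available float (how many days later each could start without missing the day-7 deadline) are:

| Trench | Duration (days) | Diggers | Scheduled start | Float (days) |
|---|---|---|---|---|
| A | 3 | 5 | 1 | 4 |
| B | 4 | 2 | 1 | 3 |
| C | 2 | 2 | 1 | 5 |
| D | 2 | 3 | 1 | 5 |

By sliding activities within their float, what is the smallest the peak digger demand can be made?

Early-start (A@1, B@1, C@1, D@1) gives peak 12: d1:12  d2:12  d3:7  d4:2  d5:0  d6:0  d7:0.
Shift B→4, C→4, D→6.
Schedule A@1, B@4, C@4, D@6: d1:5  d2:5  d3:5  d4:4  d5:4  d6:5  d7:5 — peak 5.
Total digger-days = 33 over 7 days ⇒ peak ≥ ⌈33/7⌉ = 5, so 5 is optimal.

5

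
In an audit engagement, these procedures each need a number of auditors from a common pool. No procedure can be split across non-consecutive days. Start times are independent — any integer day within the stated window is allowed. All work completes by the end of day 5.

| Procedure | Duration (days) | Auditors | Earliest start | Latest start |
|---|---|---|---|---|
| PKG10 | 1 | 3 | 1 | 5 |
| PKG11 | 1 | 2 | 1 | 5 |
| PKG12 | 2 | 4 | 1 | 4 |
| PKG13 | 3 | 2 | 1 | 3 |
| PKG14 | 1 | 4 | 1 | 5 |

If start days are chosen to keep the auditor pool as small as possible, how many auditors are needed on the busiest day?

6

Early-start (PKG10@1, PKG11@1, PKG12@1, PKG13@1, PKG14@1) gives peak 15: d1:15  d2:6  d3:2  d4:0  d5:0.
Shift PKG12→2, PKG13→2, PKG14→4.
Schedule PKG10@1, PKG11@1, PKG12@2, PKG13@2, PKG14@4: d1:5  d2:6  d3:6  d4:6  d5:0 — peak 6.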